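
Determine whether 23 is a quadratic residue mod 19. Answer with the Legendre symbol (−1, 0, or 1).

Euler's criterion: (23/19) ≡ 4^9 (mod 19).
4^2 ≡ 16 (mod 19)
4^4 ≡ 9 (mod 19)
4^8 ≡ 5 (mod 19)
4^9 = 4^(8+1) ≡ 1 (mod 19).
Result is 1, so (23/19) = 1.

1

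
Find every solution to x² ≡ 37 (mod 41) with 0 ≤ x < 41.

18, 23

41 ≡ 1 (mod 4), so we find a root by search.
Trying successive values, 18² = 324 ≡ 37 (mod 41). The other root is 41 − 18 = 23.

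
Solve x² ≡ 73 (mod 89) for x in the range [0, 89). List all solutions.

42, 47

89 ≡ 1 (mod 4), so we find a root by search.
Trying successive values, 42² = 1764 ≡ 73 (mod 89). The other root is 89 − 42 = 47.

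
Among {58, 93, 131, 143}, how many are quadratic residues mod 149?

1

(58/149) = -1 → non-residue.
(93/149) = -1 → non-residue.
(131/149) = -1 → non-residue.
(143/149) = +1 → QR.
Total quadratic residues among the 4: 1.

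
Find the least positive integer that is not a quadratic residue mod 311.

(2/311) = +1, so 2 is a residue.
(3/311) = +1, so 3 is a residue.
(4/311) = +1, so 4 is a residue.
(5/311) = +1, so 5 is a residue.
(6/311) = +1, so 6 is a residue.
(7/311) = +1, so 7 is a residue.
(8/311) = +1, so 8 is a residue.
(9/311) = +1, so 9 is a residue.
(10/311) = +1, so 10 is a residue.
(11/311) = −1, so 11 is the smallest positive non-residue mod 311.

11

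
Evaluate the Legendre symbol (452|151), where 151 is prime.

Euler's criterion: (452/151) ≡ 150^75 (mod 151).
150^2 ≡ 1 (mod 151)
150^4 ≡ 1 (mod 151)
150^8 ≡ 1 (mod 151)
150^16 ≡ 1 (mod 151)
150^32 ≡ 1 (mod 151)
150^64 ≡ 1 (mod 151)
150^75 = 150^(64+8+2+1) ≡ 150 (mod 151).
Result is 150 ≡ −1, so (452/151) = −1.

-1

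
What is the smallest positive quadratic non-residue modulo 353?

(2/353) = +1, so 2 is a residue.
(3/353) = −1, so 3 is the smallest positive non-residue mod 353.

3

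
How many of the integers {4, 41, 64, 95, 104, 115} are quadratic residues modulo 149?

4

(4/149) = +1 → QR.
(41/149) = -1 → non-residue.
(64/149) = +1 → QR.
(95/149) = +1 → QR.
(104/149) = +1 → QR.
(115/149) = -1 → non-residue.
Total quadratic residues among the 6: 4.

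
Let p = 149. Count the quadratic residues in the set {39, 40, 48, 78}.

1

(39/149) = +1 → QR.
(40/149) = -1 → non-residue.
(48/149) = -1 → non-residue.
(78/149) = -1 → non-residue.
Total quadratic residues among the 4: 1.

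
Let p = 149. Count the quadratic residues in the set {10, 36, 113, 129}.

(10/149) = -1 → non-residue.
(36/149) = +1 → QR.
(113/149) = +1 → QR.
(129/149) = +1 → QR.
Total quadratic residues among the 4: 3.

3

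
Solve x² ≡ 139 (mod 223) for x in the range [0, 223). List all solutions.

94, 129

Since 223 ≡ 3 (mod 4), a square root of 139 is 139^((223+1)/4) = 139^56 mod 223.
Repeated squaring: 139^2≡143, 139^4≡156, 139^8≡29, 139^16≡172, 139^32≡148 (mod 223).
139^56 = 139^(32+16+8) ≡ 94 (mod 223).
Check: 94² = 8836 ≡ 139 (mod 223). The two roots are 94 and 129.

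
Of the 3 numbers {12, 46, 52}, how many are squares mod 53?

2

(12/53) = -1 → non-residue.
(46/53) = +1 → QR.
(52/53) = +1 → QR.
Total quadratic residues among the 3: 2.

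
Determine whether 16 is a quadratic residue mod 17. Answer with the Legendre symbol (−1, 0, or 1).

1

Pull out 2^4: since 17 ≡ 1 (mod 8), (2/17) = +1, so (2/17)^4 = +1.
Reached (1/17) = 1. Collecting the sign flips along the way, the symbol is +1.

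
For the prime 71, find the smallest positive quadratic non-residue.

7

(2/71) = +1, so 2 is a residue.
(3/71) = +1, so 3 is a residue.
(4/71) = +1, so 4 is a residue.
(5/71) = +1, so 5 is a residue.
(6/71) = +1, so 6 is a residue.
(7/71) = −1, so 7 is the smallest positive non-residue mod 71.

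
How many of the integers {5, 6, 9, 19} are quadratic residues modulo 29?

(5/29) = +1 → QR.
(6/29) = +1 → QR.
(9/29) = +1 → QR.
(19/29) = -1 → non-residue.
Total quadratic residues among the 4: 3.

3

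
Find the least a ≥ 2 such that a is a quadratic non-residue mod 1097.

3

(2/1097) = +1, so 2 is a residue.
(3/1097) = −1, so 3 is the smallest positive non-residue mod 1097.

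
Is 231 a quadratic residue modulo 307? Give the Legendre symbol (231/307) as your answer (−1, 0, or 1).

-1

Euler's criterion: (231/307) ≡ 231^153 (mod 307).
231^2 ≡ 250 (mod 307)
231^4 ≡ 179 (mod 307)
231^8 ≡ 113 (mod 307)
231^16 ≡ 182 (mod 307)
231^32 ≡ 275 (mod 307)
231^64 ≡ 103 (mod 307)
231^128 ≡ 171 (mod 307)
231^153 = 231^(128+16+8+1) ≡ 306 (mod 307).
Result is 306 ≡ −1, so (231/307) = −1.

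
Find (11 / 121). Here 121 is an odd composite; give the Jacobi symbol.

0

Reciprocity: 11 ≡ 3 and 121 ≡ 1 (mod 4), so (11/121) = +(121/11).
Reduce top mod 11: now compute (0/11).
Top reduces to 0: gcd > 1, so the symbol is 0.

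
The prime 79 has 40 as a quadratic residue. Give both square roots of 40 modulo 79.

35, 44

Since 79 ≡ 3 (mod 4), a square root of 40 is 40^((79+1)/4) = 40^20 mod 79.
Repeated squaring: 40^2≡20, 40^4≡5, 40^8≡25, 40^16≡72 (mod 79).
40^20 = 40^(16+4) ≡ 44 (mod 79).
Check: 44² = 1936 ≡ 40 (mod 79). The two roots are 35 and 44.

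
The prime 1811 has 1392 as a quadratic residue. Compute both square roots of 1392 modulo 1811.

Since 1811 ≡ 3 (mod 4), a square root of 1392 is 1392^((1811+1)/4) = 1392^453 mod 1811.
Repeated squaring: 1392^2≡1705, 1392^4≡370, 1392^8≡1075, 1392^16≡207, 1392^32≡1196, 1392^64≡1537, 1392^128≡825, 1392^256≡1500 (mod 1811).
1392^453 = 1392^(256+128+64+4+1) ≡ 1482 (mod 1811).
Check: 1482² = 2196324 ≡ 1392 (mod 1811). The two roots are 329 and 1482.

329, 1482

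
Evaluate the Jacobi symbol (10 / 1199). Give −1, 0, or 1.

1

Pull out 2: since 1199 ≡ 7 (mod 8), (2/1199) = +1.
Reciprocity: 5 ≡ 1 and 1199 ≡ 3 (mod 4), so (5/1199) = +(1199/5).
Reduce top mod 5: now compute (4/5).
Pull out 2^2: since 5 ≡ 5 (mod 8), (2/5) = -1, so (2/5)^2 = +1.
Reached (1/5) = 1. Collecting the sign flips along the way, the symbol is +1.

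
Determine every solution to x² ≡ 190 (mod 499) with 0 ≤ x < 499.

182, 317

Since 499 ≡ 3 (mod 4), a square root of 190 is 190^((499+1)/4) = 190^125 mod 499.
Repeated squaring: 190^2≡172, 190^4≡143, 190^8≡489, 190^16≡100, 190^32≡20, 190^64≡400 (mod 499).
190^125 = 190^(64+32+16+8+4+1) ≡ 317 (mod 499).
Check: 317² = 100489 ≡ 190 (mod 499). The two roots are 182 and 317.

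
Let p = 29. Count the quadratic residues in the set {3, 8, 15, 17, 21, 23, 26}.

1

(3/29) = -1 → non-residue.
(8/29) = -1 → non-residue.
(15/29) = -1 → non-residue.
(17/29) = -1 → non-residue.
(21/29) = -1 → non-residue.
(23/29) = +1 → QR.
(26/29) = -1 → non-residue.
Total quadratic residues among the 7: 1.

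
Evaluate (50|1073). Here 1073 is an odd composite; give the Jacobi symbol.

Pull out 2: since 1073 ≡ 1 (mod 8), (2/1073) = +1.
Reciprocity: 25 ≡ 1 and 1073 ≡ 1 (mod 4), so (25/1073) = +(1073/25).
Reduce top mod 25: now compute (23/25).
Reciprocity: 23 ≡ 3 and 25 ≡ 1 (mod 4), so (23/25) = +(25/23).
Reduce top mod 23: now compute (2/23).
Pull out 2: since 23 ≡ 7 (mod 8), (2/23) = +1.
Reached (1/23) = 1. Collecting the sign flips along the way, the symbol is +1.

1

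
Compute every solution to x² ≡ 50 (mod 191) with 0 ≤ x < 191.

94, 97

Since 191 ≡ 3 (mod 4), a square root of 50 is 50^((191+1)/4) = 50^48 mod 191.
Repeated squaring: 50^2≡17, 50^4≡98, 50^8≡54, 50^16≡51, 50^32≡118 (mod 191).
50^48 = 50^(32+16) ≡ 97 (mod 191).
Check: 97² = 9409 ≡ 50 (mod 191). The two roots are 94 and 97.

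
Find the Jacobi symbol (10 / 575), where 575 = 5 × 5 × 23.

0

Pull out 2: since 575 ≡ 7 (mod 8), (2/575) = +1.
Reciprocity: 5 ≡ 1 and 575 ≡ 3 (mod 4), so (5/575) = +(575/5).
Reduce top mod 5: now compute (0/5).
Top reduces to 0: gcd > 1, so the symbol is 0.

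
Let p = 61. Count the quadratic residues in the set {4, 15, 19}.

3

(4/61) = +1 → QR.
(15/61) = +1 → QR.
(19/61) = +1 → QR.
Total quadratic residues among the 3: 3.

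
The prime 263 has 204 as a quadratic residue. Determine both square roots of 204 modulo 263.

Since 263 ≡ 3 (mod 4), a square root of 204 is 204^((263+1)/4) = 204^66 mod 263.
Repeated squaring: 204^2≡62, 204^4≡162, 204^8≡207, 204^16≡243, 204^32≡137, 204^64≡96 (mod 263).
204^66 = 204^(64+2) ≡ 166 (mod 263).
Check: 166² = 27556 ≡ 204 (mod 263). The two roots are 97 and 166.

97, 166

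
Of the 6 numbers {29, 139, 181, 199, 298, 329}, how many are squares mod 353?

(29/353) = +1 → QR.
(139/353) = -1 → non-residue.
(181/353) = +1 → QR.
(199/353) = -1 → non-residue.
(298/353) = -1 → non-residue.
(329/353) = -1 → non-residue.
Total quadratic residues among the 6: 2.

2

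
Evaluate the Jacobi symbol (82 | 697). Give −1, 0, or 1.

0

Pull out 2: since 697 ≡ 1 (mod 8), (2/697) = +1.
Reciprocity: 41 ≡ 1 and 697 ≡ 1 (mod 4), so (41/697) = +(697/41).
Reduce top mod 41: now compute (0/41).
Top reduces to 0: gcd > 1, so the symbol is 0.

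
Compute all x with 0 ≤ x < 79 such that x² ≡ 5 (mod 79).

Since 79 ≡ 3 (mod 4), a square root of 5 is 5^((79+1)/4) = 5^20 mod 79.
Repeated squaring: 5^2≡25, 5^4≡72, 5^8≡49, 5^16≡31 (mod 79).
5^20 = 5^(16+4) ≡ 20 (mod 79).
Check: 20² = 400 ≡ 5 (mod 79). The two roots are 20 and 59.

20, 59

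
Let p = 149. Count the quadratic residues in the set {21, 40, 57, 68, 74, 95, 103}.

3

(21/149) = -1 → non-residue.
(40/149) = -1 → non-residue.
(57/149) = -1 → non-residue.
(68/149) = +1 → QR.
(74/149) = -1 → non-residue.
(95/149) = +1 → QR.
(103/149) = +1 → QR.
Total quadratic residues among the 7: 3.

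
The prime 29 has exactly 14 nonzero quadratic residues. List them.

Square k = 1,…,14 (k and 29−k give the same square):
1²=1, 2²=4, 3²=9, 4²=16, 5²=25, 6²≡7, 7²≡20, 8²≡6, 9²≡23, 10²≡13, 11²≡5, 12²≡28, 13²≡24, 14²≡22 (mod 29).
So the quadratic residues mod 29 are {1, 4, 5, 6, 7, 9, 13, 16, 20, 22, 23, 24, 25, 28}.

1, 4, 5, 6, 7, 9, 13, 16, 20, 22, 23, 24, 25, 28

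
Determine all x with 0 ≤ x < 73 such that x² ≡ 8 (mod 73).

9, 64

73 ≡ 1 (mod 4), so we find a root by search.
Trying successive values, 9² = 81 ≡ 8 (mod 73). The other root is 73 − 9 = 64.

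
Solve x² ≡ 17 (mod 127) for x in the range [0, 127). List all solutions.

12, 115

Since 127 ≡ 3 (mod 4), a square root of 17 is 17^((127+1)/4) = 17^32 mod 127.
Repeated squaring: 17^2≡35, 17^4≡82, 17^8≡120, 17^16≡49, 17^32≡115 (mod 127).
17^32 = 17^(32) ≡ 115 (mod 127).
Check: 115² = 13225 ≡ 17 (mod 127). The two roots are 12 and 115.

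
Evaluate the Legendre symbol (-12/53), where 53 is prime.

-1

Euler's criterion: (-12/53) ≡ 41^26 (mod 53).
41^2 ≡ 38 (mod 53)
41^4 ≡ 13 (mod 53)
41^8 ≡ 10 (mod 53)
41^16 ≡ 47 (mod 53)
41^26 = 41^(16+8+2) ≡ 52 (mod 53).
Result is 52 ≡ −1, so (-12/53) = −1.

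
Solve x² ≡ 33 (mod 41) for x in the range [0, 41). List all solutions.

19, 22

41 ≡ 1 (mod 4), so we find a root by search.
Trying successive values, 19² = 361 ≡ 33 (mod 41). The other root is 41 − 19 = 22.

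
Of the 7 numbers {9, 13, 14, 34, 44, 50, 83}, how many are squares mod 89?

(9/89) = +1 → QR.
(13/89) = -1 → non-residue.
(14/89) = -1 → non-residue.
(34/89) = +1 → QR.
(44/89) = +1 → QR.
(50/89) = +1 → QR.
(83/89) = -1 → non-residue.
Total quadratic residues among the 7: 4.

4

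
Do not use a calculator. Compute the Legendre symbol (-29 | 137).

First reduce: -29 ≡ 108 (mod 137).
Pull out 2^2: since 137 ≡ 1 (mod 8), (2/137) = +1, so (2/137)^2 = +1.
Reciprocity: 27 ≡ 3 and 137 ≡ 1 (mod 4), so (27/137) = +(137/27).
Reduce top mod 27: now compute (2/27).
Pull out 2: since 27 ≡ 3 (mod 8), (2/27) = -1.
Reached (1/27) = 1. Collecting the sign flips along the way, the symbol is -1.

-1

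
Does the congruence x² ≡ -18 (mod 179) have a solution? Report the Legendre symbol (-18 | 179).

First reduce: -18 ≡ 161 (mod 179).
Reciprocity: 161 ≡ 1 and 179 ≡ 3 (mod 4), so (161/179) = +(179/161).
Reduce top mod 161: now compute (18/161).
Pull out 2: since 161 ≡ 1 (mod 8), (2/161) = +1.
Reciprocity: 9 ≡ 1 and 161 ≡ 1 (mod 4), so (9/161) = +(161/9).
Reduce top mod 9: now compute (8/9).
Pull out 2^3: since 9 ≡ 1 (mod 8), (2/9) = +1, so (2/9)^3 = +1.
Reached (1/9) = 1. Collecting the sign flips along the way, the symbol is +1.

1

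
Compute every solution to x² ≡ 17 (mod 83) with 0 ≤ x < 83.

Since 83 ≡ 3 (mod 4), a square root of 17 is 17^((83+1)/4) = 17^21 mod 83.
Repeated squaring: 17^2≡40, 17^4≡23, 17^8≡31, 17^16≡48 (mod 83).
17^21 = 17^(16+4+1) ≡ 10 (mod 83).
Check: 10² = 100 ≡ 17 (mod 83). The two roots are 10 and 73.

10, 73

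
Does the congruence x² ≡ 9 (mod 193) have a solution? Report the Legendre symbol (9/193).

1

Reciprocity: 9 ≡ 1 and 193 ≡ 1 (mod 4), so (9/193) = +(193/9).
Reduce top mod 9: now compute (4/9).
Pull out 2^2: since 9 ≡ 1 (mod 8), (2/9) = +1, so (2/9)^2 = +1.
Reached (1/9) = 1. Collecting the sign flips along the way, the symbol is +1.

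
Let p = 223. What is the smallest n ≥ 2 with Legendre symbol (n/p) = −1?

(2/223) = +1, so 2 is a residue.
(3/223) = −1, so 3 is the smallest positive non-residue mod 223.

3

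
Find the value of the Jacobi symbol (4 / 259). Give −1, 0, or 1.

Pull out 2^2: since 259 ≡ 3 (mod 8), (2/259) = -1, so (2/259)^2 = +1.
Reached (1/259) = 1. Collecting the sign flips along the way, the symbol is +1.

1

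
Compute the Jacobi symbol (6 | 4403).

-1

Pull out 2: since 4403 ≡ 3 (mod 8), (2/4403) = -1.
Reciprocity: 3 ≡ 3 and 4403 ≡ 3 (mod 4), so (3/4403) = −(4403/3).
Reduce top mod 3: now compute (2/3).
Pull out 2: since 3 ≡ 3 (mod 8), (2/3) = -1.
Reached (1/3) = 1. Collecting the sign flips along the way, the symbol is -1.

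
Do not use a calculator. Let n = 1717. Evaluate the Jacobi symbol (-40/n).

1

First reduce: -40 ≡ 1677 (mod 1717).
Reciprocity: 1677 ≡ 1 and 1717 ≡ 1 (mod 4), so (1677/1717) = +(1717/1677).
Reduce top mod 1677: now compute (40/1677).
Pull out 2^3: since 1677 ≡ 5 (mod 8), (2/1677) = -1, so (2/1677)^3 = -1.
Reciprocity: 5 ≡ 1 and 1677 ≡ 1 (mod 4), so (5/1677) = +(1677/5).
Reduce top mod 5: now compute (2/5).
Pull out 2: since 5 ≡ 5 (mod 8), (2/5) = -1.
Reached (1/5) = 1. Collecting the sign flips along the way, the symbol is +1.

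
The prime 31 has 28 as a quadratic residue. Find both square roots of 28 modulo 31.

Since 31 ≡ 3 (mod 4), a square root of 28 is 28^((31+1)/4) = 28^8 mod 31.
Repeated squaring: 28^2≡9, 28^4≡19, 28^8≡20 (mod 31).
28^8 = 28^(8) ≡ 20 (mod 31).
Check: 20² = 400 ≡ 28 (mod 31). The two roots are 11 and 20.

11, 20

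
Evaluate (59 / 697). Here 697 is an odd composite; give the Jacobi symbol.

Reciprocity: 59 ≡ 3 and 697 ≡ 1 (mod 4), so (59/697) = +(697/59).
Reduce top mod 59: now compute (48/59).
Pull out 2^4: since 59 ≡ 3 (mod 8), (2/59) = -1, so (2/59)^4 = +1.
Reciprocity: 3 ≡ 3 and 59 ≡ 3 (mod 4), so (3/59) = −(59/3).
Reduce top mod 3: now compute (2/3).
Pull out 2: since 3 ≡ 3 (mod 8), (2/3) = -1.
Reached (1/3) = 1. Collecting the sign flips along the way, the symbol is +1.

1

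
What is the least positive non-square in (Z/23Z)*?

(2/23) = +1, so 2 is a residue.
(3/23) = +1, so 3 is a residue.
(4/23) = +1, so 4 is a residue.
(5/23) = −1, so 5 is the smallest positive non-residue mod 23.

5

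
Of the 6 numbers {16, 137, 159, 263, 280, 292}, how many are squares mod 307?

2

(16/307) = +1 → QR.
(137/307) = -1 → non-residue.
(159/307) = -1 → non-residue.
(263/307) = -1 → non-residue.
(280/307) = +1 → QR.
(292/307) = -1 → non-residue.
Total quadratic residues among the 6: 2.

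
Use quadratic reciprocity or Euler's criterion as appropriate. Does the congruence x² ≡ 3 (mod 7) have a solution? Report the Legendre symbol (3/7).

Euler's criterion: (3/7) ≡ 3^3 (mod 7).
3^2 ≡ 2 (mod 7)
3^3 = 3^(2+1) ≡ 6 (mod 7).
Result is 6 ≡ −1, so (3/7) = −1.

-1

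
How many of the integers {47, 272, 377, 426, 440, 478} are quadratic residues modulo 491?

1

(47/491) = -1 → non-residue.
(272/491) = +1 → QR.
(377/491) = -1 → non-residue.
(426/491) = -1 → non-residue.
(440/491) = -1 → non-residue.
(478/491) = -1 → non-residue.
Total quadratic residues among the 6: 1.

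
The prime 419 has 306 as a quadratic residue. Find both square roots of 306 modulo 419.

49, 370

Since 419 ≡ 3 (mod 4), a square root of 306 is 306^((419+1)/4) = 306^105 mod 419.
Repeated squaring: 306^2≡199, 306^4≡215, 306^8≡135, 306^16≡208, 306^32≡107, 306^64≡136 (mod 419).
306^105 = 306^(64+32+8+1) ≡ 49 (mod 419).
Check: 49² = 2401 ≡ 306 (mod 419). The two roots are 49 and 370.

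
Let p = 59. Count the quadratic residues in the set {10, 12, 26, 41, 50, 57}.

4

(10/59) = -1 → non-residue.
(12/59) = +1 → QR.
(26/59) = +1 → QR.
(41/59) = +1 → QR.
(50/59) = -1 → non-residue.
(57/59) = +1 → QR.
Total quadratic residues among the 6: 4.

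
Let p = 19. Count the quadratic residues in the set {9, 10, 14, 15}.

(9/19) = +1 → QR.
(10/19) = -1 → non-residue.
(14/19) = -1 → non-residue.
(15/19) = -1 → non-residue.
Total quadratic residues among the 4: 1.

1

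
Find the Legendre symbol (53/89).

Reciprocity: 53 ≡ 1 and 89 ≡ 1 (mod 4), so (53/89) = +(89/53).
Reduce top mod 53: now compute (36/53).
Pull out 2^2: since 53 ≡ 5 (mod 8), (2/53) = -1, so (2/53)^2 = +1.
Reciprocity: 9 ≡ 1 and 53 ≡ 1 (mod 4), so (9/53) = +(53/9).
Reduce top mod 9: now compute (8/9).
Pull out 2^3: since 9 ≡ 1 (mod 8), (2/9) = +1, so (2/9)^3 = +1.
Reached (1/9) = 1. Collecting the sign flips along the way, the symbol is +1.

1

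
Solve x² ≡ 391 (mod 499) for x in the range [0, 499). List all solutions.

Since 499 ≡ 3 (mod 4), a square root of 391 is 391^((499+1)/4) = 391^125 mod 499.
Repeated squaring: 391^2≡187, 391^4≡39, 391^8≡24, 391^16≡77, 391^32≡440, 391^64≡487 (mod 499).
391^125 = 391^(64+32+16+8+4+1) ≡ 177 (mod 499).
Check: 177² = 31329 ≡ 391 (mod 499). The two roots are 177 and 322.

177, 322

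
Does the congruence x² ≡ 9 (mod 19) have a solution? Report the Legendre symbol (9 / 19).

Reciprocity: 9 ≡ 1 and 19 ≡ 3 (mod 4), so (9/19) = +(19/9).
Reduce top mod 9: now compute (1/9).
Reached (1/9) = 1. Collecting the sign flips along the way, the symbol is +1.

1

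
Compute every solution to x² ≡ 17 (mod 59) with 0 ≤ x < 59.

Since 59 ≡ 3 (mod 4), a square root of 17 is 17^((59+1)/4) = 17^15 mod 59.
Repeated squaring: 17^2≡53, 17^4≡36, 17^8≡57 (mod 59).
17^15 = 17^(8+4+2+1) ≡ 28 (mod 59).
Check: 28² = 784 ≡ 17 (mod 59). The two roots are 28 and 31.

28, 31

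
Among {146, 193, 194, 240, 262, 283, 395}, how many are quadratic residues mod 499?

(146/499) = -1 → non-residue.
(193/499) = -1 → non-residue.
(194/499) = +1 → QR.
(240/499) = -1 → non-residue.
(262/499) = -1 → non-residue.
(283/499) = -1 → non-residue.
(395/499) = -1 → non-residue.
Total quadratic residues among the 7: 1.

1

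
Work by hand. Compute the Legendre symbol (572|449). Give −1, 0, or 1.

Euler's criterion: (572/449) ≡ 123^224 (mod 449).
123^2 ≡ 312 (mod 449)
123^4 ≡ 360 (mod 449)
123^8 ≡ 288 (mod 449)
123^16 ≡ 328 (mod 449)
123^32 ≡ 273 (mod 449)
123^64 ≡ 444 (mod 449)
123^128 ≡ 25 (mod 449)
123^224 = 123^(128+64+32) ≡ 448 (mod 449).
Result is 448 ≡ −1, so (572/449) = −1.

-1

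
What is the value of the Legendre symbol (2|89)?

Pull out 2: since 89 ≡ 1 (mod 8), (2/89) = +1.
Reached (1/89) = 1. Collecting the sign flips along the way, the symbol is +1.

1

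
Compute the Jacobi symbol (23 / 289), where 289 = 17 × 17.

Reciprocity: 23 ≡ 3 and 289 ≡ 1 (mod 4), so (23/289) = +(289/23).
Reduce top mod 23: now compute (13/23).
Reciprocity: 13 ≡ 1 and 23 ≡ 3 (mod 4), so (13/23) = +(23/13).
Reduce top mod 13: now compute (10/13).
Pull out 2: since 13 ≡ 5 (mod 8), (2/13) = -1.
Reciprocity: 5 ≡ 1 and 13 ≡ 1 (mod 4), so (5/13) = +(13/5).
Reduce top mod 5: now compute (3/5).
Reciprocity: 3 ≡ 3 and 5 ≡ 1 (mod 4), so (3/5) = +(5/3).
Reduce top mod 3: now compute (2/3).
Pull out 2: since 3 ≡ 3 (mod 8), (2/3) = -1.
Reached (1/3) = 1. Collecting the sign flips along the way, the symbol is +1.

1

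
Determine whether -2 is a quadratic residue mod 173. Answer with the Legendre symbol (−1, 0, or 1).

First reduce: -2 ≡ 171 (mod 173).
Reciprocity: 171 ≡ 3 and 173 ≡ 1 (mod 4), so (171/173) = +(173/171).
Reduce top mod 171: now compute (2/171).
Pull out 2: since 171 ≡ 3 (mod 8), (2/171) = -1.
Reached (1/171) = 1. Collecting the sign flips along the way, the symbol is -1.

-1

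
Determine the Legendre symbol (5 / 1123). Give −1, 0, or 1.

Reciprocity: 5 ≡ 1 and 1123 ≡ 3 (mod 4), so (5/1123) = +(1123/5).
Reduce top mod 5: now compute (3/5).
Reciprocity: 3 ≡ 3 and 5 ≡ 1 (mod 4), so (3/5) = +(5/3).
Reduce top mod 3: now compute (2/3).
Pull out 2: since 3 ≡ 3 (mod 8), (2/3) = -1.
Reached (1/3) = 1. Collecting the sign flips along the way, the symbol is -1.

-1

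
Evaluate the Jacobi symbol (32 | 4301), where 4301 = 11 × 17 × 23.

-1

Pull out 2^5: since 4301 ≡ 5 (mod 8), (2/4301) = -1, so (2/4301)^5 = -1.
Reached (1/4301) = 1. Collecting the sign flips along the way, the symbol is -1.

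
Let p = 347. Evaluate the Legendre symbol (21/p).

Reciprocity: 21 ≡ 1 and 347 ≡ 3 (mod 4), so (21/347) = +(347/21).
Reduce top mod 21: now compute (11/21).
Reciprocity: 11 ≡ 3 and 21 ≡ 1 (mod 4), so (11/21) = +(21/11).
Reduce top mod 11: now compute (10/11).
Pull out 2: since 11 ≡ 3 (mod 8), (2/11) = -1.
Reciprocity: 5 ≡ 1 and 11 ≡ 3 (mod 4), so (5/11) = +(11/5).
Reduce top mod 5: now compute (1/5).
Reached (1/5) = 1. Collecting the sign flips along the way, the symbol is -1.

-1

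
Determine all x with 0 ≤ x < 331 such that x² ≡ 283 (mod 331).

79, 252

Since 331 ≡ 3 (mod 4), a square root of 283 is 283^((331+1)/4) = 283^83 mod 331.
Repeated squaring: 283^2≡318, 283^4≡169, 283^8≡95, 283^16≡88, 283^32≡131, 283^64≡280 (mod 331).
283^83 = 283^(64+16+2+1) ≡ 79 (mod 331).
Check: 79² = 6241 ≡ 283 (mod 331). The two roots are 79 and 252.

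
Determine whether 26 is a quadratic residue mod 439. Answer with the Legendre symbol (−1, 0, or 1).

1

Pull out 2: since 439 ≡ 7 (mod 8), (2/439) = +1.
Reciprocity: 13 ≡ 1 and 439 ≡ 3 (mod 4), so (13/439) = +(439/13).
Reduce top mod 13: now compute (10/13).
Pull out 2: since 13 ≡ 5 (mod 8), (2/13) = -1.
Reciprocity: 5 ≡ 1 and 13 ≡ 1 (mod 4), so (5/13) = +(13/5).
Reduce top mod 5: now compute (3/5).
Reciprocity: 3 ≡ 3 and 5 ≡ 1 (mod 4), so (3/5) = +(5/3).
Reduce top mod 3: now compute (2/3).
Pull out 2: since 3 ≡ 3 (mod 8), (2/3) = -1.
Reached (1/3) = 1. Collecting the sign flips along the way, the symbol is +1.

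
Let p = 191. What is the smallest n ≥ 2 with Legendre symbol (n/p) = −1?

7

(2/191) = +1, so 2 is a residue.
(3/191) = +1, so 3 is a residue.
(4/191) = +1, so 4 is a residue.
(5/191) = +1, so 5 is a residue.
(6/191) = +1, so 6 is a residue.
(7/191) = −1, so 7 is the smallest positive non-residue mod 191.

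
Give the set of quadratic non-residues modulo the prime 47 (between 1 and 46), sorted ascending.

Square k = 1,…,23 (k and 47−k give the same square):
1²=1, 2²=4, 3²=9, 4²=16, 5²=25, 6²=36, 7²≡2, 8²≡17, 9²≡34, 10²≡6, 11²≡27, 12²≡3, 13²≡28, 14²≡8, 15²≡37, 16²≡21, 17²≡7, 18²≡42, 19²≡32, 20²≡24, 21²≡18, 22²≡14, 23²≡12 (mod 47).
The residues are {1, 2, 3, 4, 6, 7, 8, 9, 12, 14, 16, 17, 18, 21, 24, 25, 27, 28, 32, 34, 36, 37, 42}; the non-residues are the remaining 23 nonzero classes.

5, 10, 11, 13, 15, 19, 20, 22, 23, 26, 29, 30, 31, 33, 35, 38, 39, 40, 41, 43, 44, 45, 46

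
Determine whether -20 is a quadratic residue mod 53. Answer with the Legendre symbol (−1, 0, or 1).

-1

Euler's criterion: (-20/53) ≡ 33^26 (mod 53).
33^2 ≡ 29 (mod 53)
33^4 ≡ 46 (mod 53)
33^8 ≡ 49 (mod 53)
33^16 ≡ 16 (mod 53)
33^26 = 33^(16+8+2) ≡ 52 (mod 53).
Result is 52 ≡ −1, so (-20/53) = −1.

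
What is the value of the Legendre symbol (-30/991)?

First reduce: -30 ≡ 961 (mod 991).
Reciprocity: 961 ≡ 1 and 991 ≡ 3 (mod 4), so (961/991) = +(991/961).
Reduce top mod 961: now compute (30/961).
Pull out 2: since 961 ≡ 1 (mod 8), (2/961) = +1.
Reciprocity: 15 ≡ 3 and 961 ≡ 1 (mod 4), so (15/961) = +(961/15).
Reduce top mod 15: now compute (1/15).
Reached (1/15) = 1. Collecting the sign flips along the way, the symbol is +1.

1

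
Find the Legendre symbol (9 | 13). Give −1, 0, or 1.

Euler's criterion: (9/13) ≡ 9^6 (mod 13).
9^2 ≡ 3 (mod 13)
9^4 ≡ 9 (mod 13)
9^6 = 9^(4+2) ≡ 1 (mod 13).
Result is 1, so (9/13) = 1.

1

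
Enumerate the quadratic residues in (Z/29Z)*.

1 4 5 6 7 9 13 16 20 22 23 24 25 28

Square k = 1,…,14 (k and 29−k give the same square):
1²=1, 2²=4, 3²=9, 4²=16, 5²=25, 6²≡7, 7²≡20, 8²≡6, 9²≡23, 10²≡13, 11²≡5, 12²≡28, 13²≡24, 14²≡22 (mod 29).
So the quadratic residues mod 29 are {1, 4, 5, 6, 7, 9, 13, 16, 20, 22, 23, 24, 25, 28}.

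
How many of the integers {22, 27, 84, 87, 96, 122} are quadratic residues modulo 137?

(22/137) = +1 → QR.
(27/137) = -1 → non-residue.
(84/137) = -1 → non-residue.
(87/137) = +1 → QR.
(96/137) = -1 → non-residue.
(122/137) = +1 → QR.
Total quadratic residues among the 6: 3.

3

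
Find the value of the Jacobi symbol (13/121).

Reciprocity: 13 ≡ 1 and 121 ≡ 1 (mod 4), so (13/121) = +(121/13).
Reduce top mod 13: now compute (4/13).
Pull out 2^2: since 13 ≡ 5 (mod 8), (2/13) = -1, so (2/13)^2 = +1.
Reached (1/13) = 1. Collecting the sign flips along the way, the symbol is +1.

1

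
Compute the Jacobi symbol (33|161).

1

Reciprocity: 33 ≡ 1 and 161 ≡ 1 (mod 4), so (33/161) = +(161/33).
Reduce top mod 33: now compute (29/33).
Reciprocity: 29 ≡ 1 and 33 ≡ 1 (mod 4), so (29/33) = +(33/29).
Reduce top mod 29: now compute (4/29).
Pull out 2^2: since 29 ≡ 5 (mod 8), (2/29) = -1, so (2/29)^2 = +1.
Reached (1/29) = 1. Collecting the sign flips along the way, the symbol is +1.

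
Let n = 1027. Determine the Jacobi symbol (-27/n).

1

First reduce: -27 ≡ 1000 (mod 1027).
Pull out 2^3: since 1027 ≡ 3 (mod 8), (2/1027) = -1, so (2/1027)^3 = -1.
Reciprocity: 125 ≡ 1 and 1027 ≡ 3 (mod 4), so (125/1027) = +(1027/125).
Reduce top mod 125: now compute (27/125).
Reciprocity: 27 ≡ 3 and 125 ≡ 1 (mod 4), so (27/125) = +(125/27).
Reduce top mod 27: now compute (17/27).
Reciprocity: 17 ≡ 1 and 27 ≡ 3 (mod 4), so (17/27) = +(27/17).
Reduce top mod 17: now compute (10/17).
Pull out 2: since 17 ≡ 1 (mod 8), (2/17) = +1.
Reciprocity: 5 ≡ 1 and 17 ≡ 1 (mod 4), so (5/17) = +(17/5).
Reduce top mod 5: now compute (2/5).
Pull out 2: since 5 ≡ 5 (mod 8), (2/5) = -1.
Reached (1/5) = 1. Collecting the sign flips along the way, the symbol is +1.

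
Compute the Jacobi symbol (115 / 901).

Reciprocity: 115 ≡ 3 and 901 ≡ 1 (mod 4), so (115/901) = +(901/115).
Reduce top mod 115: now compute (96/115).
Pull out 2^5: since 115 ≡ 3 (mod 8), (2/115) = -1, so (2/115)^5 = -1.
Reciprocity: 3 ≡ 3 and 115 ≡ 3 (mod 4), so (3/115) = −(115/3).
Reduce top mod 3: now compute (1/3).
Reached (1/3) = 1. Collecting the sign flips along the way, the symbol is +1.

1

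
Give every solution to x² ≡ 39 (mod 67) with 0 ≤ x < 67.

21, 46

Since 67 ≡ 3 (mod 4), a square root of 39 is 39^((67+1)/4) = 39^17 mod 67.
Repeated squaring: 39^2≡47, 39^4≡65, 39^8≡4, 39^16≡16 (mod 67).
39^17 = 39^(16+1) ≡ 21 (mod 67).
Check: 21² = 441 ≡ 39 (mod 67). The two roots are 21 and 46.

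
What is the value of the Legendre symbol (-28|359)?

1

Euler's criterion: (-28/359) ≡ 331^179 (mod 359).
331^2 ≡ 66 (mod 359)
331^4 ≡ 48 (mod 359)
331^8 ≡ 150 (mod 359)
331^16 ≡ 242 (mod 359)
331^32 ≡ 47 (mod 359)
331^64 ≡ 55 (mod 359)
331^128 ≡ 153 (mod 359)
331^179 = 331^(128+32+16+2+1) ≡ 1 (mod 359).
Result is 1, so (-28/359) = 1.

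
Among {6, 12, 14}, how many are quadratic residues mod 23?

2

(6/23) = +1 → QR.
(12/23) = +1 → QR.
(14/23) = -1 → non-residue.
Total quadratic residues among the 3: 2.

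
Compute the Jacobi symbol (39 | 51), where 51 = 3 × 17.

0

Reciprocity: 39 ≡ 3 and 51 ≡ 3 (mod 4), so (39/51) = −(51/39).
Reduce top mod 39: now compute (12/39).
Pull out 2^2: since 39 ≡ 7 (mod 8), (2/39) = +1, so (2/39)^2 = +1.
Reciprocity: 3 ≡ 3 and 39 ≡ 3 (mod 4), so (3/39) = −(39/3).
Reduce top mod 3: now compute (0/3).
Top reduces to 0: gcd > 1, so the symbol is 0.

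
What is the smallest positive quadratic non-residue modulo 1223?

5

(2/1223) = +1, so 2 is a residue.
(3/1223) = +1, so 3 is a residue.
(4/1223) = +1, so 4 is a residue.
(5/1223) = −1, so 5 is the smallest positive non-residue mod 1223.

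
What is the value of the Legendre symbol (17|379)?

-1

Reciprocity: 17 ≡ 1 and 379 ≡ 3 (mod 4), so (17/379) = +(379/17).
Reduce top mod 17: now compute (5/17).
Reciprocity: 5 ≡ 1 and 17 ≡ 1 (mod 4), so (5/17) = +(17/5).
Reduce top mod 5: now compute (2/5).
Pull out 2: since 5 ≡ 5 (mod 8), (2/5) = -1.
Reached (1/5) = 1. Collecting the sign flips along the way, the symbol is -1.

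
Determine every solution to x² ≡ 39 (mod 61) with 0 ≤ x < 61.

61 ≡ 1 (mod 4), so we find a root by search.
Trying successive values, 10² = 100 ≡ 39 (mod 61). The other root is 61 − 10 = 51.

10, 51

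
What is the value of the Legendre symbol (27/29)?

Euler's criterion: (27/29) ≡ 27^14 (mod 29).
27^2 ≡ 4 (mod 29)
27^4 ≡ 16 (mod 29)
27^8 ≡ 24 (mod 29)
27^14 = 27^(8+4+2) ≡ 28 (mod 29).
Result is 28 ≡ −1, so (27/29) = −1.

-1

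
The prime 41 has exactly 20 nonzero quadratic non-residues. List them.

Square k = 1,…,20 (k and 41−k give the same square):
1²=1, 2²=4, 3²=9, 4²=16, 5²=25, 6²=36, 7²≡8, 8²≡23, 9²≡40, 10²≡18, 11²≡39, 12²≡21, 13²≡5, 14²≡32, 15²≡20, 16²≡10, 17²≡2, 18²≡37, 19²≡33, 20²≡31 (mod 41).
The residues are {1, 2, 4, 5, 8, 9, 10, 16, 18, 20, 21, 23, 25, 31, 32, 33, 36, 37, 39, 40}; the non-residues are the remaining 20 nonzero classes.

3,6,7,11,12,13,14,15,17,19,22,24,26,27,28,29,30,34,35,38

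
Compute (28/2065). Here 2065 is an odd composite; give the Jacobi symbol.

Pull out 2^2: since 2065 ≡ 1 (mod 8), (2/2065) = +1, so (2/2065)^2 = +1.
Reciprocity: 7 ≡ 3 and 2065 ≡ 1 (mod 4), so (7/2065) = +(2065/7).
Reduce top mod 7: now compute (0/7).
Top reduces to 0: gcd > 1, so the symbol is 0.

0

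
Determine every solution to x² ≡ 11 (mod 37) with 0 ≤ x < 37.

14, 23

37 ≡ 1 (mod 4), so we find a root by search.
Trying successive values, 14² = 196 ≡ 11 (mod 37). The other root is 37 − 14 = 23.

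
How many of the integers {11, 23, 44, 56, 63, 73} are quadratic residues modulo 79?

4

(11/79) = +1 → QR.
(23/79) = +1 → QR.
(44/79) = +1 → QR.
(56/79) = -1 → non-residue.
(63/79) = -1 → non-residue.
(73/79) = +1 → QR.
Total quadratic residues among the 6: 4.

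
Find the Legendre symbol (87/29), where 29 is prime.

0

First reduce: 87 ≡ 0 (mod 29).
Top reduces to 0: gcd > 1, so the symbol is 0.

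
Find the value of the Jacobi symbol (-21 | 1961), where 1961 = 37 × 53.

-1

First reduce: -21 ≡ 1940 (mod 1961).
Pull out 2^2: since 1961 ≡ 1 (mod 8), (2/1961) = +1, so (2/1961)^2 = +1.
Reciprocity: 485 ≡ 1 and 1961 ≡ 1 (mod 4), so (485/1961) = +(1961/485).
Reduce top mod 485: now compute (21/485).
Reciprocity: 21 ≡ 1 and 485 ≡ 1 (mod 4), so (21/485) = +(485/21).
Reduce top mod 21: now compute (2/21).
Pull out 2: since 21 ≡ 5 (mod 8), (2/21) = -1.
Reached (1/21) = 1. Collecting the sign flips along the way, the symbol is -1.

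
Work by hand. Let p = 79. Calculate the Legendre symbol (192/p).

First reduce: 192 ≡ 34 (mod 79).
Pull out 2: since 79 ≡ 7 (mod 8), (2/79) = +1.
Reciprocity: 17 ≡ 1 and 79 ≡ 3 (mod 4), so (17/79) = +(79/17).
Reduce top mod 17: now compute (11/17).
Reciprocity: 11 ≡ 3 and 17 ≡ 1 (mod 4), so (11/17) = +(17/11).
Reduce top mod 11: now compute (6/11).
Pull out 2: since 11 ≡ 3 (mod 8), (2/11) = -1.
Reciprocity: 3 ≡ 3 and 11 ≡ 3 (mod 4), so (3/11) = −(11/3).
Reduce top mod 3: now compute (2/3).
Pull out 2: since 3 ≡ 3 (mod 8), (2/3) = -1.
Reached (1/3) = 1. Collecting the sign flips along the way, the symbol is -1.

-1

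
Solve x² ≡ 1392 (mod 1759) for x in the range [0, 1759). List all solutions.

Since 1759 ≡ 3 (mod 4), a square root of 1392 is 1392^((1759+1)/4) = 1392^440 mod 1759.
Repeated squaring: 1392^2≡1005, 1392^4≡359, 1392^8≡474, 1392^16≡1283, 1392^32≡1424, 1392^64≡1408, 1392^128≡71, 1392^256≡1523 (mod 1759).
1392^440 = 1392^(256+128+32+16+8) ≡ 1609 (mod 1759).
Check: 1609² = 2588881 ≡ 1392 (mod 1759). The two roots are 150 and 1609.

150, 1609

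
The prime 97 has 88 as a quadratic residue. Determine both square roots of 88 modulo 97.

97 ≡ 1 (mod 4), so we find a root by search.
Trying successive values, 31² = 961 ≡ 88 (mod 97). The other root is 97 − 31 = 66.

31, 66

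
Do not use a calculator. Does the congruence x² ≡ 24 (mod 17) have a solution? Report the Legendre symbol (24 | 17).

-1

Euler's criterion: (24/17) ≡ 7^8 (mod 17).
7^2 ≡ 15 (mod 17)
7^4 ≡ 4 (mod 17)
7^8 ≡ 16 (mod 17)
7^8 = 7^(8) ≡ 16 (mod 17).
Result is 16 ≡ −1, so (24/17) = −1.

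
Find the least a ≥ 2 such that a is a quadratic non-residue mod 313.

(2/313) = +1, so 2 is a residue.
(3/313) = +1, so 3 is a residue.
(4/313) = +1, so 4 is a residue.
(5/313) = −1, so 5 is the smallest positive non-residue mod 313.

5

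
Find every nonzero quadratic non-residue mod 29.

2, 3, 8, 10, 11, 12, 14, 15, 17, 18, 19, 21, 26, 27

Square k = 1,…,14 (k and 29−k give the same square):
1²=1, 2²=4, 3²=9, 4²=16, 5²=25, 6²≡7, 7²≡20, 8²≡6, 9²≡23, 10²≡13, 11²≡5, 12²≡28, 13²≡24, 14²≡22 (mod 29).
The residues are {1, 4, 5, 6, 7, 9, 13, 16, 20, 22, 23, 24, 25, 28}; the non-residues are the remaining 14 nonzero classes.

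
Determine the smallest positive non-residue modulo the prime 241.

7

(2/241) = +1, so 2 is a residue.
(3/241) = +1, so 3 is a residue.
(4/241) = +1, so 4 is a residue.
(5/241) = +1, so 5 is a residue.
(6/241) = +1, so 6 is a residue.
(7/241) = −1, so 7 is the smallest positive non-residue mod 241.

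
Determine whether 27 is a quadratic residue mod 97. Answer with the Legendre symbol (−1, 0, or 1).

Euler's criterion: (27/97) ≡ 27^48 (mod 97).
27^2 ≡ 50 (mod 97)
27^4 ≡ 75 (mod 97)
27^8 ≡ 96 (mod 97)
27^16 ≡ 1 (mod 97)
27^32 ≡ 1 (mod 97)
27^48 = 27^(32+16) ≡ 1 (mod 97).
Result is 1, so (27/97) = 1.

1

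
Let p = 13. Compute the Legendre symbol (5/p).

Reciprocity: 5 ≡ 1 and 13 ≡ 1 (mod 4), so (5/13) = +(13/5).
Reduce top mod 5: now compute (3/5).
Reciprocity: 3 ≡ 3 and 5 ≡ 1 (mod 4), so (3/5) = +(5/3).
Reduce top mod 3: now compute (2/3).
Pull out 2: since 3 ≡ 3 (mod 8), (2/3) = -1.
Reached (1/3) = 1. Collecting the sign flips along the way, the symbol is -1.

-1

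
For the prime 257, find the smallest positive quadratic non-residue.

(2/257) = +1, so 2 is a residue.
(3/257) = −1, so 3 is the smallest positive non-residue mod 257.

3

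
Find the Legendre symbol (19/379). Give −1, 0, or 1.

1

Euler's criterion: (19/379) ≡ 19^189 (mod 379).
19^2 ≡ 361 (mod 379)
19^4 ≡ 324 (mod 379)
19^8 ≡ 372 (mod 379)
19^16 ≡ 49 (mod 379)
19^32 ≡ 127 (mod 379)
19^64 ≡ 211 (mod 379)
19^128 ≡ 178 (mod 379)
19^189 = 19^(128+32+16+8+4+1) ≡ 1 (mod 379).
Result is 1, so (19/379) = 1.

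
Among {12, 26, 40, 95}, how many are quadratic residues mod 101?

(12/101) = -1 → non-residue.
(26/101) = -1 → non-residue.
(40/101) = -1 → non-residue.
(95/101) = +1 → QR.
Total quadratic residues among the 4: 1.

1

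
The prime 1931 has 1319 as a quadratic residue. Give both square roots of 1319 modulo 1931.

456, 1475

Since 1931 ≡ 3 (mod 4), a square root of 1319 is 1319^((1931+1)/4) = 1319^483 mod 1931.
Repeated squaring: 1319^2≡1861, 1319^4≡1038, 1319^8≡1877, 1319^16≡985, 1319^32≡863, 1319^64≡1334, 1319^128≡1105, 1319^256≡633 (mod 1931).
1319^483 = 1319^(256+128+64+32+2+1) ≡ 1475 (mod 1931).
Check: 1475² = 2175625 ≡ 1319 (mod 1931). The two roots are 456 and 1475.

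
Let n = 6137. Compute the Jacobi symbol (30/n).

Pull out 2: since 6137 ≡ 1 (mod 8), (2/6137) = +1.
Reciprocity: 15 ≡ 3 and 6137 ≡ 1 (mod 4), so (15/6137) = +(6137/15).
Reduce top mod 15: now compute (2/15).
Pull out 2: since 15 ≡ 7 (mod 8), (2/15) = +1.
Reached (1/15) = 1. Collecting the sign flips along the way, the symbol is +1.

1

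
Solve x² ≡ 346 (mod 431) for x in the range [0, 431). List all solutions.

65, 366

Since 431 ≡ 3 (mod 4), a square root of 346 is 346^((431+1)/4) = 346^108 mod 431.
Repeated squaring: 346^2≡329, 346^4≡60, 346^8≡152, 346^16≡261, 346^32≡23, 346^64≡98 (mod 431).
346^108 = 346^(64+32+8+4) ≡ 366 (mod 431).
Check: 366² = 133956 ≡ 346 (mod 431). The two roots are 65 and 366.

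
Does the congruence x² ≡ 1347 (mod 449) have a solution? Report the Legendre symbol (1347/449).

First reduce: 1347 ≡ 0 (mod 449).
Top reduces to 0: gcd > 1, so the symbol is 0.

0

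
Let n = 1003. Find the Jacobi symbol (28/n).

Pull out 2^2: since 1003 ≡ 3 (mod 8), (2/1003) = -1, so (2/1003)^2 = +1.
Reciprocity: 7 ≡ 3 and 1003 ≡ 3 (mod 4), so (7/1003) = −(1003/7).
Reduce top mod 7: now compute (2/7).
Pull out 2: since 7 ≡ 7 (mod 8), (2/7) = +1.
Reached (1/7) = 1. Collecting the sign flips along the way, the symbol is -1.

-1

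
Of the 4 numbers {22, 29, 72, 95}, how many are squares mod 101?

2

(22/101) = +1 → QR.
(29/101) = -1 → non-residue.
(72/101) = -1 → non-residue.
(95/101) = +1 → QR.
Total quadratic residues among the 4: 2.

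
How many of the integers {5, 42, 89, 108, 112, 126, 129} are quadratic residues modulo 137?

3

(5/137) = -1 → non-residue.
(42/137) = -1 → non-residue.
(89/137) = -1 → non-residue.
(108/137) = -1 → non-residue.
(112/137) = +1 → QR.
(126/137) = +1 → QR.
(129/137) = +1 → QR.
Total quadratic residues among the 7: 3.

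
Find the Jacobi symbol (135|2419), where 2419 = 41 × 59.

-1

Reciprocity: 135 ≡ 3 and 2419 ≡ 3 (mod 4), so (135/2419) = −(2419/135).
Reduce top mod 135: now compute (124/135).
Pull out 2^2: since 135 ≡ 7 (mod 8), (2/135) = +1, so (2/135)^2 = +1.
Reciprocity: 31 ≡ 3 and 135 ≡ 3 (mod 4), so (31/135) = −(135/31).
Reduce top mod 31: now compute (11/31).
Reciprocity: 11 ≡ 3 and 31 ≡ 3 (mod 4), so (11/31) = −(31/11).
Reduce top mod 11: now compute (9/11).
Reciprocity: 9 ≡ 1 and 11 ≡ 3 (mod 4), so (9/11) = +(11/9).
Reduce top mod 9: now compute (2/9).
Pull out 2: since 9 ≡ 1 (mod 8), (2/9) = +1.
Reached (1/9) = 1. Collecting the sign flips along the way, the symbol is -1.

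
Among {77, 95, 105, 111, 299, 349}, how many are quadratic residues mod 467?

(77/467) = -1 → non-residue.
(95/467) = +1 → QR.
(105/467) = -1 → non-residue.
(111/467) = -1 → non-residue.
(299/467) = +1 → QR.
(349/467) = +1 → QR.
Total quadratic residues among the 6: 3.

3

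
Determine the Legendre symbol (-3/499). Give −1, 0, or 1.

1

First reduce: -3 ≡ 496 (mod 499).
Pull out 2^4: since 499 ≡ 3 (mod 8), (2/499) = -1, so (2/499)^4 = +1.
Reciprocity: 31 ≡ 3 and 499 ≡ 3 (mod 4), so (31/499) = −(499/31).
Reduce top mod 31: now compute (3/31).
Reciprocity: 3 ≡ 3 and 31 ≡ 3 (mod 4), so (3/31) = −(31/3).
Reduce top mod 3: now compute (1/3).
Reached (1/3) = 1. Collecting the sign flips along the way, the symbol is +1.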